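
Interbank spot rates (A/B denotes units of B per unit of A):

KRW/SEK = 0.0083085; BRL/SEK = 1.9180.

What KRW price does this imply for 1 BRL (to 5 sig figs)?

1 BRL × 1.9180 = 1.918 SEK
1.918 SEK ÷ 0.0083085 = 230.848 KRW

BRL/KRW = 230.85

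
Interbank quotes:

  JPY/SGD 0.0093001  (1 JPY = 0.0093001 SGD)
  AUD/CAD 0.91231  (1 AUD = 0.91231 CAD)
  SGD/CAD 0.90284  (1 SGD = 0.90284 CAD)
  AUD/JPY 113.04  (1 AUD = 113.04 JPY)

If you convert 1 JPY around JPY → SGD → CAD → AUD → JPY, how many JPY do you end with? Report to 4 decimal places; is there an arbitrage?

1.0404 (arbitrage exists)

Around JPY → SGD → CAD → AUD → JPY: 1 × 0.0093001 × 0.90284 ÷ 0.91231 × 113.04 = 1.040371
Product > 1; profitable direction is JPY → SGD → CAD → AUD → JPY.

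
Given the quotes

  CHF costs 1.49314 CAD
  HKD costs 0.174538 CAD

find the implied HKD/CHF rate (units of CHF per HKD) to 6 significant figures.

HKD/CHF = 0.116893

1 HKD × 0.174538 = 0.174538 CAD
0.174538 CAD ÷ 1.49314 = 0.116893 CHF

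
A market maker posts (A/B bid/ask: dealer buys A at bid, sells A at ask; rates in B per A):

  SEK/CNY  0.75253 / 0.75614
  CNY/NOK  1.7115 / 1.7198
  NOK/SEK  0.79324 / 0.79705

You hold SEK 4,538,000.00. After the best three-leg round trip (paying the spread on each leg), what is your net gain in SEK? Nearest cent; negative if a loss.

Net profit: SEK 98,281.73

Best loop SEK → CNY → NOK → SEK:
SEK 4,538,000.00 × 0.75253 (sell SEK at bid) = CNY 3,414,981.14
CNY 3,414,981.14 × 1.7115 (sell CNY at bid) = NOK 5,844,740.22
NOK 5,844,740.22 × 0.79324 (sell NOK at bid) = SEK 4,636,281.73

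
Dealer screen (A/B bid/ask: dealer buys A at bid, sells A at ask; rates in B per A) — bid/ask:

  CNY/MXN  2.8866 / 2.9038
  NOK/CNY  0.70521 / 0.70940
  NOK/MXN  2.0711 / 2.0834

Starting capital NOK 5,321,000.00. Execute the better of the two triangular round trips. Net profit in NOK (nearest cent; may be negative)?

Best loop NOK → MXN → CNY → NOK:
NOK 5,321,000.00 × 2.0711 (sell NOK at bid) = MXN 11,020,323.10
MXN 11,020,323.10 ÷ 2.9038 (buy CNY at ask) = CNY 3,795,138.47
CNY 3,795,138.47 ÷ 0.70940 (buy NOK at ask) = NOK 5,349,786.40

Net profit: NOK 28,786.40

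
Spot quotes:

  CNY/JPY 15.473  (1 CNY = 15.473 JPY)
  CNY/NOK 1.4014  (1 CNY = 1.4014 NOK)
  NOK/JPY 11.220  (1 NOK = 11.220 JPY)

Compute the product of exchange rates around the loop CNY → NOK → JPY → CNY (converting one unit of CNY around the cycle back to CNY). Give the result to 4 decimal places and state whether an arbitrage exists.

Around CNY → NOK → JPY → CNY: 1 × 1.4014 × 11.220 ÷ 15.473 = 1.016203
Product > 1; profitable direction is CNY → NOK → JPY → CNY.

1.0162 (arbitrage exists)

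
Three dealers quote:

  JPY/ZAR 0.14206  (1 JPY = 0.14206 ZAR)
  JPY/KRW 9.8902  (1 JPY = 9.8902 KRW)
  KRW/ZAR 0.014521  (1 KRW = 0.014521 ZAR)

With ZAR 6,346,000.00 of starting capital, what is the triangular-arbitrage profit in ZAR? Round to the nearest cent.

Profitable loop is ZAR → JPY → KRW → ZAR:
ZAR 6,346,000.00 ÷ 0.14206 = JPY 44,671,266
JPY 44,671,266 × 9.8902 = KRW 441,807,752
KRW 441,807,752 × 0.014521 = ZAR 6,415,490.36
Profit = ZAR 6,415,490.36 − ZAR 6,346,000.00

Profit: ZAR 69,490.36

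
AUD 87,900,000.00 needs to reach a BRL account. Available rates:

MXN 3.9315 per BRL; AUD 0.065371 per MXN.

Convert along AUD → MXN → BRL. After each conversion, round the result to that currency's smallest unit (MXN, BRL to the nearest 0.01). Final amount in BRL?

AUD 87,900,000.00 ÷ 0.065371 = MXN 1,344,632,941.21
MXN 1,344,632,941.21 ÷ 3.9315 = BRL 342,015,246.40

BRL 342,015,246.40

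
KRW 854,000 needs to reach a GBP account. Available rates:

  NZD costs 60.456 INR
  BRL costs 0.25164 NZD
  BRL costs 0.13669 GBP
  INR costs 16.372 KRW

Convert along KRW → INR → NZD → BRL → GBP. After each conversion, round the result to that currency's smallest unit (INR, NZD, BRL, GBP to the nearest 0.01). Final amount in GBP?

KRW 854,000 ÷ 16.372 = INR 52,162.23
INR 52,162.23 ÷ 60.456 = NZD 862.81
NZD 862.81 ÷ 0.25164 = BRL 3,428.75
BRL 3,428.75 × 0.13669 = GBP 468.68

GBP 468.68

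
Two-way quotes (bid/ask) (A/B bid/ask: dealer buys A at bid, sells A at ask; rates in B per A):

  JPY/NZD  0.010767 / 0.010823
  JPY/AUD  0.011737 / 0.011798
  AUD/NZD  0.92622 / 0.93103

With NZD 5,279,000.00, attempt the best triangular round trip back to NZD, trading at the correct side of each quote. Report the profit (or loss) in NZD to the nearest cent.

Best loop NZD → JPY → AUD → NZD:
NZD 5,279,000.00 ÷ 0.010823 (buy JPY at ask) = JPY 487,757,553
JPY 487,757,553 × 0.011737 (sell JPY at bid) = AUD 5,724,810.40
AUD 5,724,810.40 × 0.92622 (sell AUD at bid) = NZD 5,302,433.89

Net profit: NZD 23,433.89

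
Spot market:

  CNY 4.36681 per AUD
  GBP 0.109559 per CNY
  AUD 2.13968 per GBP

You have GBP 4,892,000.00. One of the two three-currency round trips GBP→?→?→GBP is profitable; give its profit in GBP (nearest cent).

Profitable loop is GBP → AUD → CNY → GBP:
GBP 4,892,000.00 × 2.13968 = AUD 10,467,314.56
AUD 10,467,314.56 × 4.36681 = CNY 45,708,773.89
CNY 45,708,773.89 × 0.109559 = GBP 5,007,807.56
Profit = GBP 5,007,807.56 − GBP 4,892,000.00

Profit: GBP 115,807.56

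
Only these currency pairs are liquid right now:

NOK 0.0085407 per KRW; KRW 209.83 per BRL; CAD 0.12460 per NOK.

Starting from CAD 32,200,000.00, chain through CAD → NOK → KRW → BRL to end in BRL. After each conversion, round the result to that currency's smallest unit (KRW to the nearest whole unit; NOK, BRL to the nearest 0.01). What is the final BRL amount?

CAD 32,200,000.00 ÷ 0.12460 = NOK 258,426,966.29
NOK 258,426,966.29 ÷ 0.0085407 = KRW 30,258,288,699
KRW 30,258,288,699 ÷ 209.83 = BRL 144,203,825.47

BRL 144,203,825.47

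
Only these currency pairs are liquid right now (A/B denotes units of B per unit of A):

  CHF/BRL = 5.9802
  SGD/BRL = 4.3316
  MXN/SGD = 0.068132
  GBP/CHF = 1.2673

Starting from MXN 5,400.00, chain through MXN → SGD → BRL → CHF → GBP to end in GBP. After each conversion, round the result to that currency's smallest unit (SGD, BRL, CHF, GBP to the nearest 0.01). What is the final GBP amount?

MXN 5,400.00 × 0.068132 = SGD 367.91
SGD 367.91 × 4.3316 = BRL 1,593.64
BRL 1,593.64 ÷ 5.9802 = CHF 266.49
CHF 266.49 ÷ 1.2673 = GBP 210.28

GBP 210.28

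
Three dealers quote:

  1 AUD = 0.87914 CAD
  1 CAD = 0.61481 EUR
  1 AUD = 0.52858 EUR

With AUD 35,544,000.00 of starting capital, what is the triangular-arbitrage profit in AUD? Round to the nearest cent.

Profit: AUD 801,825.47

Profitable loop is AUD → CAD → EUR → AUD:
AUD 35,544,000.00 × 0.87914 = CAD 31,248,152.16
CAD 31,248,152.16 × 0.61481 = EUR 19,211,676.43
EUR 19,211,676.43 ÷ 0.52858 = AUD 36,345,825.47
Profit = AUD 36,345,825.47 − AUD 35,544,000.00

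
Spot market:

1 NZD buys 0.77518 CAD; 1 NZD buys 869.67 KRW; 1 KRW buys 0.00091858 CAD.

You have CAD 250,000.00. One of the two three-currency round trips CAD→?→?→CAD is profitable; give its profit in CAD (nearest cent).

Profitable loop is CAD → NZD → KRW → CAD:
CAD 250,000.00 ÷ 0.77518 = NZD 322,505.74
NZD 322,505.74 × 869.67 = KRW 280,473,567
KRW 280,473,567 × 0.00091858 = CAD 257,637.41
Profit = CAD 257,637.41 − CAD 250,000.00

Profit: CAD 7,637.41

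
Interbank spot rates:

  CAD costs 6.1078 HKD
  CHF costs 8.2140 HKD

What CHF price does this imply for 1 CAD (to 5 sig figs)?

CAD/CHF = 0.74358

1 CAD × 6.1078 = 6.1078 HKD
6.1078 HKD ÷ 8.2140 = 0.743584 CHF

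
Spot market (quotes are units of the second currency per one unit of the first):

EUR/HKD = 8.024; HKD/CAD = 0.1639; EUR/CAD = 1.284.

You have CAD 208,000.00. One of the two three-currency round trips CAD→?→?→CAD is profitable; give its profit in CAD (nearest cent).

Profit: CAD 5,043.45

Profitable loop is CAD → EUR → HKD → CAD:
CAD 208,000.00 ÷ 1.284 = EUR 161,993.77
EUR 161,993.77 × 8.024 = HKD 1,299,838.01
HKD 1,299,838.01 × 0.1639 = CAD 213,043.45
Profit = CAD 213,043.45 − CAD 208,000.00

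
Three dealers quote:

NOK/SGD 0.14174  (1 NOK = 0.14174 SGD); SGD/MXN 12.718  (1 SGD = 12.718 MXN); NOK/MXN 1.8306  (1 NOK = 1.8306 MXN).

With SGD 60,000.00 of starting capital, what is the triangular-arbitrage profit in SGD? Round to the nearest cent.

Profit: SGD 930.32

Profitable loop is SGD → NOK → MXN → SGD:
SGD 60,000.00 ÷ 0.14174 = NOK 423,310.29
NOK 423,310.29 × 1.8306 = MXN 774,911.81
MXN 774,911.81 ÷ 12.718 = SGD 60,930.32
Profit = SGD 60,930.32 − SGD 60,000.00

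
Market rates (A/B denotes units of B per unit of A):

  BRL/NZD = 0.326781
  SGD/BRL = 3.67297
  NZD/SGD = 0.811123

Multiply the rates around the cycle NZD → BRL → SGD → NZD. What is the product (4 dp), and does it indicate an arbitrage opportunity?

1.0272 (arbitrage exists)

Around NZD → BRL → SGD → NZD: 1 ÷ 0.326781 ÷ 3.67297 ÷ 0.811123 = 1.027162
Product > 1; profitable direction is NZD → BRL → SGD → NZD.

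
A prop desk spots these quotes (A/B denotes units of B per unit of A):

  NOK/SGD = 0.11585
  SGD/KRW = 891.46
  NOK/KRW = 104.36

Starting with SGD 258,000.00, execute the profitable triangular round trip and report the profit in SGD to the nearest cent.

Profit: SGD 2,708.91

Profitable loop is SGD → NOK → KRW → SGD:
SGD 258,000.00 ÷ 0.11585 = NOK 2,227,017.70
NOK 2,227,017.70 × 104.36 = KRW 232,411,567
KRW 232,411,567 ÷ 891.46 = SGD 260,708.91
Profit = SGD 260,708.91 − SGD 258,000.00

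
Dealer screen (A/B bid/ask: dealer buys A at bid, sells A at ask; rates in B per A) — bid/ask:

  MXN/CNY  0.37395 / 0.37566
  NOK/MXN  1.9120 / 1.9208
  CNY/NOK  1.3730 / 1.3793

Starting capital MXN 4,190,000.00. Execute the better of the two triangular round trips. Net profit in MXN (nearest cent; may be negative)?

Best loop MXN → NOK → CNY → MXN:
MXN 4,190,000.00 ÷ 1.9208 (buy NOK at ask) = NOK 2,181,382.76
NOK 2,181,382.76 ÷ 1.3793 (buy CNY at ask) = CNY 1,581,514.36
CNY 1,581,514.36 ÷ 0.37566 (buy MXN at ask) = MXN 4,209,962.09

Net profit: MXN 19,962.09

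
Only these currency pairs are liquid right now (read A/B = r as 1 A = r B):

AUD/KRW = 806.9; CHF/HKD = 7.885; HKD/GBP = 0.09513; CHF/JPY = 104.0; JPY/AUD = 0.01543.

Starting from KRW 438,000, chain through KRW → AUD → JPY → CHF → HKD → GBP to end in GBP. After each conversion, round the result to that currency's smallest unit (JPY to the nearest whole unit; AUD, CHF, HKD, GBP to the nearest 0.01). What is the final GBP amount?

KRW 438,000 ÷ 806.9 = AUD 542.82
AUD 542.82 ÷ 0.01543 = JPY 35,180
JPY 35,180 ÷ 104.0 = CHF 338.27
CHF 338.27 × 7.885 = HKD 2,667.26
HKD 2,667.26 × 0.09513 = GBP 253.74

GBP 253.74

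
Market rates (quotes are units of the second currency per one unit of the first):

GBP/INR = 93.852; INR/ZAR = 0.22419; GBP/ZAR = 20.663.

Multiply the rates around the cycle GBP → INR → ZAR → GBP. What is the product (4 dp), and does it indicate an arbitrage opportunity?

Around GBP → INR → ZAR → GBP: 1 × 93.852 × 0.22419 ÷ 20.663 = 1.018278
Product > 1; profitable direction is GBP → INR → ZAR → GBP.

1.0183 (arbitrage exists)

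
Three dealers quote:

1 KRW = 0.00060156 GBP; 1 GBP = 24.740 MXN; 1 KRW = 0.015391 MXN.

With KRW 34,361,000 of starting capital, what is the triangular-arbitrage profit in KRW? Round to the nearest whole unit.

Profit: KRW 1,173,809

Profitable loop is KRW → MXN → GBP → KRW:
KRW 34,361,000 × 0.015391 = MXN 528,850.15
MXN 528,850.15 ÷ 24.740 = GBP 21,376.32
GBP 21,376.32 ÷ 0.00060156 = KRW 35,534,809
Profit = KRW 35,534,809 − KRW 34,361,000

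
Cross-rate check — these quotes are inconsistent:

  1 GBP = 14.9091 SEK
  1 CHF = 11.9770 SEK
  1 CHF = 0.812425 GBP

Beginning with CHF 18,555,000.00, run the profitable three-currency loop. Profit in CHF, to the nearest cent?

Profit: CHF 209,958.83

Profitable loop is CHF → GBP → SEK → CHF:
CHF 18,555,000.00 × 0.812425 = GBP 15,074,545.88
GBP 15,074,545.88 × 14.9091 = SEK 224,747,911.90
SEK 224,747,911.90 ÷ 11.9770 = CHF 18,764,958.83
Profit = CHF 18,764,958.83 − CHF 18,555,000.00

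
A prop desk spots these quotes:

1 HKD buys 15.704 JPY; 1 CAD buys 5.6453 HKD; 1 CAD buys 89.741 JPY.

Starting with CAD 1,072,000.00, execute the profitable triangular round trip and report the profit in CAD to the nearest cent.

Profitable loop is CAD → JPY → HKD → CAD:
CAD 1,072,000.00 × 89.741 = JPY 96,202,352
JPY 96,202,352 ÷ 15.704 = HKD 6,125,977.59
HKD 6,125,977.59 ÷ 5.6453 = CAD 1,085,146.51
Profit = CAD 1,085,146.51 − CAD 1,072,000.00

Profit: CAD 13,146.51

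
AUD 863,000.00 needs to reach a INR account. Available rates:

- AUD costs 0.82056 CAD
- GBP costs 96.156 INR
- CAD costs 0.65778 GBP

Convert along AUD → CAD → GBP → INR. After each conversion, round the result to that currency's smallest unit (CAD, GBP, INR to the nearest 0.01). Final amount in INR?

INR 44,789,704.23

AUD 863,000.00 × 0.82056 = CAD 708,143.28
CAD 708,143.28 × 0.65778 = GBP 465,802.49
GBP 465,802.49 × 96.156 = INR 44,789,704.23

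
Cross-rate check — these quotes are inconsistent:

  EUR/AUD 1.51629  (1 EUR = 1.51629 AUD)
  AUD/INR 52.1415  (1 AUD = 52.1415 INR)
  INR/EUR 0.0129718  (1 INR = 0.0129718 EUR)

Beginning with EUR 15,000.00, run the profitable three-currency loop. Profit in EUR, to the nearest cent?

Profitable loop is EUR → AUD → INR → EUR:
EUR 15,000.00 × 1.51629 = AUD 22,744.35
AUD 22,744.35 × 52.1415 = INR 1,185,924.53
INR 1,185,924.53 × 0.0129718 = EUR 15,383.58
Profit = EUR 15,383.58 − EUR 15,000.00

Profit: EUR 383.58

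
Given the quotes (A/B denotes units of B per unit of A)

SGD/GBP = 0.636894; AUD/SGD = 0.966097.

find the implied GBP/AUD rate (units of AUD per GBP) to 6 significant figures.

GBP/AUD = 1.62522

1 GBP ÷ 0.636894 = 1.57012 SGD
1.57012 SGD ÷ 0.966097 = 1.62522 AUD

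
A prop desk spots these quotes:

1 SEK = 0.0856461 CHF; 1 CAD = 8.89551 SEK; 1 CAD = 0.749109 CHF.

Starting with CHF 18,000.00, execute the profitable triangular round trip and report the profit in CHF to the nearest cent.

Profit: CHF 306.53

Profitable loop is CHF → CAD → SEK → CHF:
CHF 18,000.00 ÷ 0.749109 = CAD 24,028.55
CAD 24,028.55 × 8.89551 = SEK 213,746.17
SEK 213,746.17 × 0.0856461 = CHF 18,306.53
Profit = CHF 18,306.53 − CHF 18,000.00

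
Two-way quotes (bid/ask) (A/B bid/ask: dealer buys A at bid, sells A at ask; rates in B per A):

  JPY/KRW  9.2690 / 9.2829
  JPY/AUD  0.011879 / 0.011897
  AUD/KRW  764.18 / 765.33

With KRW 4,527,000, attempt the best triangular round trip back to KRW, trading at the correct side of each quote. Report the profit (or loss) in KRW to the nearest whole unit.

Best loop KRW → AUD → JPY → KRW:
KRW 4,527,000 ÷ 765.33 (buy AUD at ask) = AUD 5,915.10
AUD 5,915.10 ÷ 0.011897 (buy JPY at ask) = JPY 497,192
JPY 497,192 × 9.2690 (sell JPY at bid) = KRW 4,608,474

Net profit: KRW 81,474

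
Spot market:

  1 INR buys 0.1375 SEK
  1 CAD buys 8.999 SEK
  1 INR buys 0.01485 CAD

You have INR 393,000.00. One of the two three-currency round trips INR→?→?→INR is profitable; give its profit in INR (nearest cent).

Profitable loop is INR → SEK → CAD → INR:
INR 393,000.00 × 0.1375 = SEK 54,037.50
SEK 54,037.50 ÷ 8.999 = CAD 6,004.83
CAD 6,004.83 ÷ 0.01485 = INR 404,365.92
Profit = INR 404,365.92 − INR 393,000.00

Profit: INR 11,365.92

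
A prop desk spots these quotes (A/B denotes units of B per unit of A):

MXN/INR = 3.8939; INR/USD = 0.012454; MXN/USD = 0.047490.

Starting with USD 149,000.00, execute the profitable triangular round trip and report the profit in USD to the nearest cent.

Profit: USD 3,152.03

Profitable loop is USD → MXN → INR → USD:
USD 149,000.00 ÷ 0.047490 = MXN 3,137,502.63
MXN 3,137,502.63 × 3.8939 = INR 12,217,121.50
INR 12,217,121.50 × 0.012454 = USD 152,152.03
Profit = USD 152,152.03 − USD 149,000.00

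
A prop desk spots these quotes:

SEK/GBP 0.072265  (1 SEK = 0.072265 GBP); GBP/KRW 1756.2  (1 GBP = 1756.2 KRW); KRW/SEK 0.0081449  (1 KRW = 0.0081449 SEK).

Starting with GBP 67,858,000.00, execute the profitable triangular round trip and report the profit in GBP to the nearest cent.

Profitable loop is GBP → KRW → SEK → GBP:
GBP 67,858,000.00 × 1756.2 = KRW 119,172,219,600
KRW 119,172,219,600 × 0.0081449 = SEK 970,645,811.42
SEK 970,645,811.42 × 0.072265 = GBP 70,143,719.56
Profit = GBP 70,143,719.56 − GBP 67,858,000.00

Profit: GBP 2,285,719.56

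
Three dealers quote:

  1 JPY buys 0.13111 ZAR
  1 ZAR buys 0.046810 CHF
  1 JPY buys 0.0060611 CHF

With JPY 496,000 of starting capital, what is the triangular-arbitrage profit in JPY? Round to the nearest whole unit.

Profitable loop is JPY → ZAR → CHF → JPY:
JPY 496,000 × 0.13111 = ZAR 65,030.56
ZAR 65,030.56 × 0.046810 = CHF 3,044.08
CHF 3,044.08 ÷ 0.0060611 = JPY 502,232
Profit = JPY 502,232 − JPY 496,000

Profit: JPY 6,232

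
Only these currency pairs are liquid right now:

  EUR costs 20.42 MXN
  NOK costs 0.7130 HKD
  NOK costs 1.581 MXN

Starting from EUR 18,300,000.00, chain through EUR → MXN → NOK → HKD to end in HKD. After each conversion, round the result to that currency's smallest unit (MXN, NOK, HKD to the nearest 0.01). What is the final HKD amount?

EUR 18,300,000.00 × 20.42 = MXN 373,686,000.00
MXN 373,686,000.00 ÷ 1.581 = NOK 236,360,531.31
NOK 236,360,531.31 × 0.7130 = HKD 168,525,058.82

HKD 168,525,058.82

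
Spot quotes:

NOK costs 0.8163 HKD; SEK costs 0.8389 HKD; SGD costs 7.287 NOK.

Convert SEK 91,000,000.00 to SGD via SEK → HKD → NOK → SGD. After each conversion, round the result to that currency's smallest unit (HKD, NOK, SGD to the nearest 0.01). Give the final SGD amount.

SGD 12,833,733.62

SEK 91,000,000.00 × 0.8389 = HKD 76,339,900.00
HKD 76,339,900.00 ÷ 0.8163 = NOK 93,519,416.88
NOK 93,519,416.88 ÷ 7.287 = SGD 12,833,733.62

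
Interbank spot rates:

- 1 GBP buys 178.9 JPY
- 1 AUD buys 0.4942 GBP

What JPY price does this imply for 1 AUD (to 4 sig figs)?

AUD/JPY = 88.41

1 AUD × 0.4942 = 0.4942 GBP
0.4942 GBP × 178.9 = 88.4124 JPY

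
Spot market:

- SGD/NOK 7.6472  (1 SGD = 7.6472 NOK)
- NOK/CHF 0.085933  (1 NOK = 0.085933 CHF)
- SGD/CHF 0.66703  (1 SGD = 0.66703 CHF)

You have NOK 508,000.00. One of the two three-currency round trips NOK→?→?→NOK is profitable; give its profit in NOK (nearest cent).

Profit: NOK 7,640.07

Profitable loop is NOK → SGD → CHF → NOK:
NOK 508,000.00 ÷ 7.6472 = SGD 66,429.54
SGD 66,429.54 × 0.66703 = CHF 44,310.50
CHF 44,310.50 ÷ 0.085933 = NOK 515,640.07
Profit = NOK 515,640.07 − NOK 508,000.00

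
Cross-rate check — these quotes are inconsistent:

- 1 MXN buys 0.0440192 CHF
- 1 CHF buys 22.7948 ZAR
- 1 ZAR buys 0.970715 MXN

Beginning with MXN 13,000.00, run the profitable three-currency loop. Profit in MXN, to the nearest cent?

Profitable loop is MXN → ZAR → CHF → MXN:
MXN 13,000.00 ÷ 0.970715 = ZAR 13,392.19
ZAR 13,392.19 ÷ 22.7948 = CHF 587.51
CHF 587.51 ÷ 0.0440192 = MXN 13,346.69
Profit = MXN 13,346.69 − MXN 13,000.00

Profit: MXN 346.69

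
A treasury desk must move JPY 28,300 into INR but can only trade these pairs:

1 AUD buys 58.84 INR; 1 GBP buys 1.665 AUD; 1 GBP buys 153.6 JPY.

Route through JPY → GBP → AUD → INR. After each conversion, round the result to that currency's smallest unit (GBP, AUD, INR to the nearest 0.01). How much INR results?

INR 18,049.76

JPY 28,300 ÷ 153.6 = GBP 184.24
GBP 184.24 × 1.665 = AUD 306.76
AUD 306.76 × 58.84 = INR 18,049.76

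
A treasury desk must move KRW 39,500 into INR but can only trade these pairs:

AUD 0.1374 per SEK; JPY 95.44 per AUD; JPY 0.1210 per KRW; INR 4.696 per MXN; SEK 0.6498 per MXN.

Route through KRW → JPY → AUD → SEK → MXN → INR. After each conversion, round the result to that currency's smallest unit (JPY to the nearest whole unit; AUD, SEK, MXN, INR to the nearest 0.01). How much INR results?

INR 2,634.03

KRW 39,500 × 0.1210 = JPY 4,780
JPY 4,780 ÷ 95.44 = AUD 50.08
AUD 50.08 ÷ 0.1374 = SEK 364.48
SEK 364.48 ÷ 0.6498 = MXN 560.91
MXN 560.91 × 4.696 = INR 2,634.03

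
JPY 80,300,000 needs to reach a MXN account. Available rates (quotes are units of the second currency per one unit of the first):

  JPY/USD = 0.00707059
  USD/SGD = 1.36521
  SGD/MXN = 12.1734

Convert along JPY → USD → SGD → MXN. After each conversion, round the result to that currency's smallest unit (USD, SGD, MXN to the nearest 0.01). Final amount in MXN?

JPY 80,300,000 × 0.00707059 = USD 567,768.38
USD 567,768.38 × 1.36521 = SGD 775,123.07
SGD 775,123.07 × 12.1734 = MXN 9,435,883.18

MXN 9,435,883.18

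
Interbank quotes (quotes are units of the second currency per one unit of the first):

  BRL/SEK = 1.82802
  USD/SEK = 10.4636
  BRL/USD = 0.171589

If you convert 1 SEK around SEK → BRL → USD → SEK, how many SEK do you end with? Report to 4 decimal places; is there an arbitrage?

0.9822 (arbitrage exists)

Around SEK → BRL → USD → SEK: 1 ÷ 1.82802 × 0.171589 × 10.4636 = 0.982177
Product < 1; profitable direction is SEK → USD → BRL → SEK.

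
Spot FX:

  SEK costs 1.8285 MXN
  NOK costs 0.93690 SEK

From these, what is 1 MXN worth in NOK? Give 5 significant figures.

1 MXN ÷ 1.8285 = 0.546896 SEK
0.546896 SEK ÷ 0.93690 = 0.58373 NOK

MXN/NOK = 0.58373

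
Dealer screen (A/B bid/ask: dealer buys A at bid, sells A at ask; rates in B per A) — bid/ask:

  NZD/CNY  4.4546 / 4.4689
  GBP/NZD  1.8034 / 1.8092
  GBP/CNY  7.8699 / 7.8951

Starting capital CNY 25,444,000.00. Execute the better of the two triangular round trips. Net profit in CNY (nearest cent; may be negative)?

Best loop CNY → GBP → NZD → CNY:
CNY 25,444,000.00 ÷ 7.8951 (buy GBP at ask) = GBP 3,222,758.42
GBP 3,222,758.42 × 1.8034 (sell GBP at bid) = NZD 5,811,922.53
NZD 5,811,922.53 × 4.4546 (sell NZD at bid) = CNY 25,889,790.12

Net profit: CNY 445,790.12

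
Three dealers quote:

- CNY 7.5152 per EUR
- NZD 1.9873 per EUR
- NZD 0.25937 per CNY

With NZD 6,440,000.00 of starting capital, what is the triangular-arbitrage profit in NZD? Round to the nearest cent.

Profitable loop is NZD → CNY → EUR → NZD:
NZD 6,440,000.00 ÷ 0.25937 = CNY 24,829,394.30
CNY 24,829,394.30 ÷ 7.5152 = EUR 3,303,890.02
EUR 3,303,890.02 × 1.9873 = NZD 6,565,820.64
Profit = NZD 6,565,820.64 − NZD 6,440,000.00

Profit: NZD 125,820.64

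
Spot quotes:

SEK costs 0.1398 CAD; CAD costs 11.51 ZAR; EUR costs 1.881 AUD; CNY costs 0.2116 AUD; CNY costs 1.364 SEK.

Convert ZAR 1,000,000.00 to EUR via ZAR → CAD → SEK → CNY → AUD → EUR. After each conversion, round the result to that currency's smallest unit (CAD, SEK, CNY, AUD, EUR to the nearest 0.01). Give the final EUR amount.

ZAR 1,000,000.00 ÷ 11.51 = CAD 86,880.97
CAD 86,880.97 ÷ 0.1398 = SEK 621,466.17
SEK 621,466.17 ÷ 1.364 = CNY 455,620.36
CNY 455,620.36 × 0.2116 = AUD 96,409.27
AUD 96,409.27 ÷ 1.881 = EUR 51,254.26

EUR 51,254.26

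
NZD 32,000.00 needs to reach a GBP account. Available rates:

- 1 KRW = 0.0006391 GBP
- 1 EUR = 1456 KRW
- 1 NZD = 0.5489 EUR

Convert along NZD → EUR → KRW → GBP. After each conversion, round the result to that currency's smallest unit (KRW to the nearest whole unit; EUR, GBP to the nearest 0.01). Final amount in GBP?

NZD 32,000.00 × 0.5489 = EUR 17,564.80
EUR 17,564.80 × 1456 = KRW 25,574,349
KRW 25,574,349 × 0.0006391 = GBP 16,344.57

GBP 16,344.57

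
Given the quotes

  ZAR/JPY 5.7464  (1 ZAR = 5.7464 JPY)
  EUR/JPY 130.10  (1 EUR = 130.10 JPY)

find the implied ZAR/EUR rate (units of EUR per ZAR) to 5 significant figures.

ZAR/EUR = 0.044169

1 ZAR × 5.7464 = 5.7464 JPY
5.7464 JPY ÷ 130.10 = 0.0441691 EUR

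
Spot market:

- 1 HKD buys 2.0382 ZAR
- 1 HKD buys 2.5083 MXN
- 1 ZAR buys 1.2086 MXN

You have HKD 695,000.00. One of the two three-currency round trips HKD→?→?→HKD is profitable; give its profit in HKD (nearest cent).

Profitable loop is HKD → MXN → ZAR → HKD:
HKD 695,000.00 × 2.5083 = MXN 1,743,268.50
MXN 1,743,268.50 ÷ 1.2086 = ZAR 1,442,386.65
ZAR 1,442,386.65 ÷ 2.0382 = HKD 707,676.70
Profit = HKD 707,676.70 − HKD 695,000.00

Profit: HKD 12,676.70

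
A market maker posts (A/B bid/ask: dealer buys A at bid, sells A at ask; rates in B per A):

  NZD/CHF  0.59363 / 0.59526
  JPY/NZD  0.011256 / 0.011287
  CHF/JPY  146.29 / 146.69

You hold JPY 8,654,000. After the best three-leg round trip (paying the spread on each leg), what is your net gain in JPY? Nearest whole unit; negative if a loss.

Best loop JPY → CHF → NZD → JPY:
JPY 8,654,000 ÷ 146.69 (buy CHF at ask) = CHF 58,995.16
CHF 58,995.16 ÷ 0.59526 (buy NZD at ask) = NZD 99,108.22
NZD 99,108.22 ÷ 0.011287 (buy JPY at ask) = JPY 8,780,741

Net profit: JPY 126,741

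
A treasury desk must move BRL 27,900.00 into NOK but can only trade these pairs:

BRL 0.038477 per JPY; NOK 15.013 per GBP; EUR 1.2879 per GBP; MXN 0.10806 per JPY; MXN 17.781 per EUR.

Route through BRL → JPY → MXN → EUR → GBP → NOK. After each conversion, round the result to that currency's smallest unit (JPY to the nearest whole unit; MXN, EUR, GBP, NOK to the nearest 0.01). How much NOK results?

BRL 27,900.00 ÷ 0.038477 = JPY 725,109
JPY 725,109 × 0.10806 = MXN 78,355.28
MXN 78,355.28 ÷ 17.781 = EUR 4,406.69
EUR 4,406.69 ÷ 1.2879 = GBP 3,421.61
GBP 3,421.61 × 15.013 = NOK 51,368.63

NOK 51,368.63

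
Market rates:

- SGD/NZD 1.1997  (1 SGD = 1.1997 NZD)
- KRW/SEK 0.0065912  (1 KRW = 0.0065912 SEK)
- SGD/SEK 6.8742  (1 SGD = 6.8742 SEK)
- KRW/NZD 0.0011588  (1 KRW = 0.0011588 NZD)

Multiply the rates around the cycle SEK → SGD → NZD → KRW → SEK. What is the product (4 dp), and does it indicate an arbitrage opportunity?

0.9927 (arbitrage exists)

Around SEK → SGD → NZD → KRW → SEK: 1 ÷ 6.8742 × 1.1997 ÷ 0.0011588 × 0.0065912 = 0.992674
Product < 1; profitable direction is SEK → KRW → NZD → SGD → SEK.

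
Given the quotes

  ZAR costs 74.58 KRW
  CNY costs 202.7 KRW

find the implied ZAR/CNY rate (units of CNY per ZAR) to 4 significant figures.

1 ZAR × 74.58 = 74.58 KRW
74.58 KRW ÷ 202.7 = 0.367933 CNY

ZAR/CNY = 0.3679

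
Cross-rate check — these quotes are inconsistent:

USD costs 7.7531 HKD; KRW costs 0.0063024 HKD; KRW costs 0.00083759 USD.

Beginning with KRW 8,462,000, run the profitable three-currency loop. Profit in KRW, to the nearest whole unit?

Profit: KRW 257,146

Profitable loop is KRW → USD → HKD → KRW:
KRW 8,462,000 × 0.00083759 = USD 7,087.69
USD 7,087.69 × 7.7531 = HKD 54,951.54
HKD 54,951.54 ÷ 0.0063024 = KRW 8,719,146
Profit = KRW 8,719,146 − KRW 8,462,000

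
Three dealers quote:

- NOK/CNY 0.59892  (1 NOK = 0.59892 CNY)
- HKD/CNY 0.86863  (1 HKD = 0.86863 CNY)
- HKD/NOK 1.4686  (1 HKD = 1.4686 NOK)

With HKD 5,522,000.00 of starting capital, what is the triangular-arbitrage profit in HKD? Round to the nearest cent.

Profitable loop is HKD → NOK → CNY → HKD:
HKD 5,522,000.00 × 1.4686 = NOK 8,109,609.20
NOK 8,109,609.20 × 0.59892 = CNY 4,857,007.14
CNY 4,857,007.14 ÷ 0.86863 = HKD 5,591,571.95
Profit = HKD 5,591,571.95 − HKD 5,522,000.00

Profit: HKD 69,571.95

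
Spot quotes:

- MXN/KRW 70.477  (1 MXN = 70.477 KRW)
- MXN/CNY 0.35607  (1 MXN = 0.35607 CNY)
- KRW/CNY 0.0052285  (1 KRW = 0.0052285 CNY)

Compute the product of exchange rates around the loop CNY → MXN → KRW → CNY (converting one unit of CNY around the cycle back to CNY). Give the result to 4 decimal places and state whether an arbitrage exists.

Around CNY → MXN → KRW → CNY: 1 ÷ 0.35607 × 70.477 × 0.0052285 = 1.034878
Product > 1; profitable direction is CNY → MXN → KRW → CNY.

1.0349 (arbitrage exists)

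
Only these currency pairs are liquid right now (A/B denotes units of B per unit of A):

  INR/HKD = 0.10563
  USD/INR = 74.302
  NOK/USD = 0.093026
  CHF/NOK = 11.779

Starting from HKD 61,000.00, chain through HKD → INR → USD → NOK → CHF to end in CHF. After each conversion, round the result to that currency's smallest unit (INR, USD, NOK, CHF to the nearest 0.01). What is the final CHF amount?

HKD 61,000.00 ÷ 0.10563 = INR 577,487.46
INR 577,487.46 ÷ 74.302 = USD 7,772.17
USD 7,772.17 ÷ 0.093026 = NOK 83,548.36
NOK 83,548.36 ÷ 11.779 = CHF 7,092.99

CHF 7,092.99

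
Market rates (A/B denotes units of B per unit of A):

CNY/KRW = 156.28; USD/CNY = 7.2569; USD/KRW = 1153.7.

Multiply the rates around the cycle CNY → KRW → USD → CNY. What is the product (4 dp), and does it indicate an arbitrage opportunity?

0.9830 (arbitrage exists)

Around CNY → KRW → USD → CNY: 1 × 156.28 ÷ 1153.7 × 7.2569 = 0.983018
Product < 1; profitable direction is CNY → USD → KRW → CNY.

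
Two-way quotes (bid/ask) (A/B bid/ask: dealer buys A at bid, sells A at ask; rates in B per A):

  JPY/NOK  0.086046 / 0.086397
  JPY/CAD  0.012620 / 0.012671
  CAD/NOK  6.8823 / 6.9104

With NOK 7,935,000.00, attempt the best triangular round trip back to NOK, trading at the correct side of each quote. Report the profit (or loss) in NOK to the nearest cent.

Best loop NOK → JPY → CAD → NOK:
NOK 7,935,000.00 ÷ 0.086397 (buy JPY at ask) = JPY 91,843,467
JPY 91,843,467 × 0.012620 (sell JPY at bid) = CAD 1,159,064.55
CAD 1,159,064.55 × 6.8823 (sell CAD at bid) = NOK 7,977,029.96

Net profit: NOK 42,029.96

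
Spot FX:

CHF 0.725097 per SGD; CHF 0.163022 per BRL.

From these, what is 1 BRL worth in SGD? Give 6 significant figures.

1 BRL × 0.163022 = 0.163022 CHF
0.163022 CHF ÷ 0.725097 = 0.224828 SGD

BRL/SGD = 0.224828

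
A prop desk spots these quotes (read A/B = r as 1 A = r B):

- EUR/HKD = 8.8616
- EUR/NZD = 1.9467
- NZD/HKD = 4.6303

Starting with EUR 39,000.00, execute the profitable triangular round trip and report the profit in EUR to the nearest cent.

Profit: EUR 669.86

Profitable loop is EUR → NZD → HKD → EUR:
EUR 39,000.00 × 1.9467 = NZD 75,921.30
NZD 75,921.30 × 4.6303 = HKD 351,538.40
HKD 351,538.40 ÷ 8.8616 = EUR 39,669.86
Profit = EUR 39,669.86 − EUR 39,000.00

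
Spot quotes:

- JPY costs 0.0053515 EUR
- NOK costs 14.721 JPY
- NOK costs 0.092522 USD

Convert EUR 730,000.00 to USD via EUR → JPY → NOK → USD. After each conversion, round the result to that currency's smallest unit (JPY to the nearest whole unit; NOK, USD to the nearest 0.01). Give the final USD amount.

USD 857,343.83

EUR 730,000.00 ÷ 0.0053515 = JPY 136,410,352
JPY 136,410,352 ÷ 14.721 = NOK 9,266,378.10
NOK 9,266,378.10 × 0.092522 = USD 857,343.83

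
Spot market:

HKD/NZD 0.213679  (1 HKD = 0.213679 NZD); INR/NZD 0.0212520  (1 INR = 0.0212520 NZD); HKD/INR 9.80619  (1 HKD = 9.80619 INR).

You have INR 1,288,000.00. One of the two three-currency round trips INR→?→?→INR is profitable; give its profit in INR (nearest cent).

Profitable loop is INR → HKD → NZD → INR:
INR 1,288,000.00 ÷ 9.80619 = HKD 131,345.61
HKD 131,345.61 × 0.213679 = NZD 28,065.80
NZD 28,065.80 ÷ 0.0212520 = INR 1,320,619.16
Profit = INR 1,320,619.16 − INR 1,288,000.00

Profit: INR 32,619.16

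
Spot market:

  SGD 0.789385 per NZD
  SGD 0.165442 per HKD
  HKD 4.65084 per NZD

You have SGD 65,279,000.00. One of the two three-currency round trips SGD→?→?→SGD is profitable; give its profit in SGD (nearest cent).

Profit: SGD 1,691,754.53

Profitable loop is SGD → HKD → NZD → SGD:
SGD 65,279,000.00 ÷ 0.165442 = HKD 394,573,324.79
HKD 394,573,324.79 ÷ 4.65084 = NZD 84,839,152.67
NZD 84,839,152.67 × 0.789385 = SGD 66,970,754.53
Profit = SGD 66,970,754.53 − SGD 65,279,000.00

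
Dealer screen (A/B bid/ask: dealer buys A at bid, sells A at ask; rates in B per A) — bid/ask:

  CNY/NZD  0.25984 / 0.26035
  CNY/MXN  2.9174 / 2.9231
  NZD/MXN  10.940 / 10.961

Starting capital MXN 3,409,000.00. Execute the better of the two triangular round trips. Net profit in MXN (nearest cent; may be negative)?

Best loop MXN → NZD → CNY → MXN:
MXN 3,409,000.00 ÷ 10.961 (buy NZD at ask) = NZD 311,011.77
NZD 311,011.77 ÷ 0.26035 (buy CNY at ask) = CNY 1,194,591.01
CNY 1,194,591.01 × 2.9174 (sell CNY at bid) = MXN 3,485,099.81

Net profit: MXN 76,099.81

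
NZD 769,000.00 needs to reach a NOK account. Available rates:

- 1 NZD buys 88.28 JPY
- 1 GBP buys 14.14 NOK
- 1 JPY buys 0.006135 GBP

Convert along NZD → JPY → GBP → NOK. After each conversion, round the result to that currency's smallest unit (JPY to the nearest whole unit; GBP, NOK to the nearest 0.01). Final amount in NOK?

NZD 769,000.00 × 88.28 = JPY 67,887,320
JPY 67,887,320 × 0.006135 = GBP 416,488.71
GBP 416,488.71 × 14.14 = NOK 5,889,150.36

NOK 5,889,150.36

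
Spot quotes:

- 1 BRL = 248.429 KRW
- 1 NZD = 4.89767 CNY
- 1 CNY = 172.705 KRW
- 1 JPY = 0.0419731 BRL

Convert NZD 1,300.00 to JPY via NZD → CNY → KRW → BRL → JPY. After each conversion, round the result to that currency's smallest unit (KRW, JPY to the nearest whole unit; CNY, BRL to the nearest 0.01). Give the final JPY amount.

JPY 105,454

NZD 1,300.00 × 4.89767 = CNY 6,366.97
CNY 6,366.97 × 172.705 = KRW 1,099,608
KRW 1,099,608 ÷ 248.429 = BRL 4,426.25
BRL 4,426.25 ÷ 0.0419731 = JPY 105,454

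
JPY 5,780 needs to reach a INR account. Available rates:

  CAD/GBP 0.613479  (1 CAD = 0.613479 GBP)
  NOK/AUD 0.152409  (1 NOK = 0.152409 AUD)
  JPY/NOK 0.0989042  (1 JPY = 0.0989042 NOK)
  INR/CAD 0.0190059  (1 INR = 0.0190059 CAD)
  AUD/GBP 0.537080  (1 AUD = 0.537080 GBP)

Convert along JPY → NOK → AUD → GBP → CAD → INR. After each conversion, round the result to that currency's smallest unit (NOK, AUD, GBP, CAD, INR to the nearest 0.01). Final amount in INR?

INR 4,014.02

JPY 5,780 × 0.0989042 = NOK 571.67
NOK 571.67 × 0.152409 = AUD 87.13
AUD 87.13 × 0.537080 = GBP 46.80
GBP 46.80 ÷ 0.613479 = CAD 76.29
CAD 76.29 ÷ 0.0190059 = INR 4,014.02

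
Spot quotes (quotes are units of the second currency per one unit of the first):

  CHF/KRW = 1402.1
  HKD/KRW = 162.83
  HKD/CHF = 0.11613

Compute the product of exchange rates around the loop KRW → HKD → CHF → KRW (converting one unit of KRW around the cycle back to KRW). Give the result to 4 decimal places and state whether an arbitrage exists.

1.0000 (no arbitrage)

Around KRW → HKD → CHF → KRW: 1 ÷ 162.83 × 0.11613 × 1402.1 = 0.999975
Product ≈ 1 (deviation 0.003%, within rounding noise).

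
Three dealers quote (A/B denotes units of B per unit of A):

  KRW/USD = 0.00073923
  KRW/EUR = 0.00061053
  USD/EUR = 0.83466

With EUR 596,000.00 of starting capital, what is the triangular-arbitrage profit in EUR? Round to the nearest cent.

Profitable loop is EUR → KRW → USD → EUR:
EUR 596,000.00 ÷ 0.00061053 = KRW 976,201,006
KRW 976,201,006 × 0.00073923 = USD 721,637.07
USD 721,637.07 × 0.83466 = EUR 602,321.60
Profit = EUR 602,321.60 − EUR 596,000.00

Profit: EUR 6,321.60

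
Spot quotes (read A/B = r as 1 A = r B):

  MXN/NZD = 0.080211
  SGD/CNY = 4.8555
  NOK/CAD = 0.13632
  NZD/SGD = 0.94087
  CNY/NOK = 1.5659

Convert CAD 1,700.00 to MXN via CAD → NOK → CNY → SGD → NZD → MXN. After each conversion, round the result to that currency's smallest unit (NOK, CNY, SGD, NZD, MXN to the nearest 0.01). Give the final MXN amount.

MXN 21,733.43

CAD 1,700.00 ÷ 0.13632 = NOK 12,470.66
NOK 12,470.66 ÷ 1.5659 = CNY 7,963.89
CNY 7,963.89 ÷ 4.8555 = SGD 1,640.18
SGD 1,640.18 ÷ 0.94087 = NZD 1,743.26
NZD 1,743.26 ÷ 0.080211 = MXN 21,733.43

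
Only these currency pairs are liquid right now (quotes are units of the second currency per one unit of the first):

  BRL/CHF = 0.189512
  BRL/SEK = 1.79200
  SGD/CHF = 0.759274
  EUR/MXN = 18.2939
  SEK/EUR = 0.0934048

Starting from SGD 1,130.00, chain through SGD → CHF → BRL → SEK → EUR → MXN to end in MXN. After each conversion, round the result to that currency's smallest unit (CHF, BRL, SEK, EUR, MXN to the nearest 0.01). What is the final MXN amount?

MXN 13,862.93

SGD 1,130.00 × 0.759274 = CHF 857.98
CHF 857.98 ÷ 0.189512 = BRL 4,527.31
BRL 4,527.31 × 1.79200 = SEK 8,112.94
SEK 8,112.94 × 0.0934048 = EUR 757.79
EUR 757.79 × 18.2939 = MXN 13,862.93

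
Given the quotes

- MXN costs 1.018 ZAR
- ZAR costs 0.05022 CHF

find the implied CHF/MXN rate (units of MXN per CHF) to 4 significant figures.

1 CHF ÷ 0.05022 = 19.9124 ZAR
19.9124 ZAR ÷ 1.018 = 19.5603 MXN

CHF/MXN = 19.56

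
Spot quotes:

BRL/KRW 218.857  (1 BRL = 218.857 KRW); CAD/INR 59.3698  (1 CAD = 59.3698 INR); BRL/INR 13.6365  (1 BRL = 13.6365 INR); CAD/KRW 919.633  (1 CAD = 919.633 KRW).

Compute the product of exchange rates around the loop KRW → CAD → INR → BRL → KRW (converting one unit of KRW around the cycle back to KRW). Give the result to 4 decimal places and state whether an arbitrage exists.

1.0361 (arbitrage exists)

Around KRW → CAD → INR → BRL → KRW: 1 ÷ 919.633 × 59.3698 ÷ 13.6365 × 218.857 = 1.036116
Product > 1; profitable direction is KRW → CAD → INR → BRL → KRW.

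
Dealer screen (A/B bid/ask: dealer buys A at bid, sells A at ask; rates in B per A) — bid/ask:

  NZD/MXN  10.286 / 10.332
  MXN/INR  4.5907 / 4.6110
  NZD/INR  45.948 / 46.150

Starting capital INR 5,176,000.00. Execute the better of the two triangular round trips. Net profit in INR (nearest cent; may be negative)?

Net profit: INR 120,000.23

Best loop INR → NZD → MXN → INR:
INR 5,176,000.00 ÷ 46.150 (buy NZD at ask) = NZD 112,156.01
NZD 112,156.01 × 10.286 (sell NZD at bid) = MXN 1,153,636.75
MXN 1,153,636.75 × 4.5907 (sell MXN at bid) = INR 5,296,000.23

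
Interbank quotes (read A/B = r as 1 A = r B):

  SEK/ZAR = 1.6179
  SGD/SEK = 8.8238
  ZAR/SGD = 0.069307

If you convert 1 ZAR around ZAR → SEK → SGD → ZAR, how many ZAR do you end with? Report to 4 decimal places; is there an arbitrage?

Around ZAR → SEK → SGD → ZAR: 1 ÷ 1.6179 ÷ 8.8238 ÷ 0.069307 = 1.010684
Product > 1; profitable direction is ZAR → SEK → SGD → ZAR.

1.0107 (arbitrage exists)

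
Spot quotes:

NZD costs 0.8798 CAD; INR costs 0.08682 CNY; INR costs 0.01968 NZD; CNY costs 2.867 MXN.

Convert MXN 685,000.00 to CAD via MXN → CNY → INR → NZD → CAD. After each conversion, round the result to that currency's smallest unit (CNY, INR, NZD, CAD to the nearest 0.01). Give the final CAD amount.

CAD 47,648.82

MXN 685,000.00 ÷ 2.867 = CNY 238,925.71
CNY 238,925.71 ÷ 0.08682 = INR 2,751,966.25
INR 2,751,966.25 × 0.01968 = NZD 54,158.70
NZD 54,158.70 × 0.8798 = CAD 47,648.82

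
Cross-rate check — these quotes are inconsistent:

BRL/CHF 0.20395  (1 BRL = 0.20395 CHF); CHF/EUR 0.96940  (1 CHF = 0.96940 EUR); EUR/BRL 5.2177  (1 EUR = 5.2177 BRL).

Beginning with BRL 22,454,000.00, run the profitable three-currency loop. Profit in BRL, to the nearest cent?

Profitable loop is BRL → CHF → EUR → BRL:
BRL 22,454,000.00 × 0.20395 = CHF 4,579,493.30
CHF 4,579,493.30 × 0.96940 = EUR 4,439,360.81
EUR 4,439,360.81 × 5.2177 = BRL 23,163,252.87
Profit = BRL 23,163,252.87 − BRL 22,454,000.00

Profit: BRL 709,252.87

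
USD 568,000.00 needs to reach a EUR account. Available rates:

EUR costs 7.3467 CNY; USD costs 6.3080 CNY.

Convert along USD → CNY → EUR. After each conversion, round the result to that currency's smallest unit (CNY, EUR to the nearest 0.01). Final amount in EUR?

USD 568,000.00 × 6.3080 = CNY 3,582,944.00
CNY 3,582,944.00 ÷ 7.3467 = EUR 487,694.34

EUR 487,694.34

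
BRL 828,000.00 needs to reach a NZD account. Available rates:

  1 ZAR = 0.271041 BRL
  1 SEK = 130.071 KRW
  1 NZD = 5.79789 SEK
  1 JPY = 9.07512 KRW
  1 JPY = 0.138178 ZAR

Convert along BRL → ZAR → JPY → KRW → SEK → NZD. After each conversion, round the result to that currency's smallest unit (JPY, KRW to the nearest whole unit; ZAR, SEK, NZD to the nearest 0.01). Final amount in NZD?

BRL 828,000.00 ÷ 0.271041 = ZAR 3,054,888.37
ZAR 3,054,888.37 ÷ 0.138178 = JPY 22,108,356
JPY 22,108,356 × 9.07512 = KRW 200,635,984
KRW 200,635,984 ÷ 130.071 = SEK 1,542,511.27
SEK 1,542,511.27 ÷ 5.79789 = NZD 266,047.01

NZD 266,047.01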